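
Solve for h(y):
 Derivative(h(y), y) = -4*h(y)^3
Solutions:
 h(y) = -sqrt(2)*sqrt(-1/(C1 - 4*y))/2
 h(y) = sqrt(2)*sqrt(-1/(C1 - 4*y))/2


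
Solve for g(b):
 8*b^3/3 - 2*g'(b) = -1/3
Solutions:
 g(b) = C1 + b^4/3 + b/6


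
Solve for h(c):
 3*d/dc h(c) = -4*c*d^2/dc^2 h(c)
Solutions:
 h(c) = C1 + C2*c^(1/4)


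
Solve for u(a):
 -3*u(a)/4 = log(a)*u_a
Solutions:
 u(a) = C1*exp(-3*li(a)/4)


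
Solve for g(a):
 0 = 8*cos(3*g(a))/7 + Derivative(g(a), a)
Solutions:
 8*a/7 - log(sin(3*g(a)) - 1)/6 + log(sin(3*g(a)) + 1)/6 = C1


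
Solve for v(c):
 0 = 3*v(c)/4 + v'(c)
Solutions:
 v(c) = C1*exp(-3*c/4)


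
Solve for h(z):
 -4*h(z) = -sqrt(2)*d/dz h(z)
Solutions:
 h(z) = C1*exp(2*sqrt(2)*z)


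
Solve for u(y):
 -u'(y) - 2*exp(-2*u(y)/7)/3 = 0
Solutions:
 u(y) = 7*log(-sqrt(C1 - 2*y)) - 7*log(21) + 7*log(42)/2
 u(y) = 7*log(C1 - 2*y)/2 - 7*log(21) + 7*log(42)/2


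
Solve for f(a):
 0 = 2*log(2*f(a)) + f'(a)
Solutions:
 Integral(1/(log(_y) + log(2)), (_y, f(a)))/2 = C1 - a


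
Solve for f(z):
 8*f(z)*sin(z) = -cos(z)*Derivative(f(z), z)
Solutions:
 f(z) = C1*cos(z)^8


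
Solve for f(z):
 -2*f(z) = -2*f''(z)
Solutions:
 f(z) = C1*exp(-z) + C2*exp(z)


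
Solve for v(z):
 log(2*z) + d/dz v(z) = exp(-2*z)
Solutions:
 v(z) = C1 - z*log(z) + z*(1 - log(2)) - exp(-2*z)/2


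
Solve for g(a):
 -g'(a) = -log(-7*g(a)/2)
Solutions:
 -Integral(1/(log(-_y) - log(2) + log(7)), (_y, g(a))) = C1 - a


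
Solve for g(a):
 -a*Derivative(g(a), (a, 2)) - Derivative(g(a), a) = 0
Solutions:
 g(a) = C1 + C2*log(a)


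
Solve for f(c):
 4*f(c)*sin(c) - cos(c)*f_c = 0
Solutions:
 f(c) = C1/cos(c)^4


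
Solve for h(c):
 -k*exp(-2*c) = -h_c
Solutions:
 h(c) = C1 - k*exp(-2*c)/2


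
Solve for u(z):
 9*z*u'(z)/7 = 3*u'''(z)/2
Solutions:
 u(z) = C1 + Integral(C2*airyai(6^(1/3)*7^(2/3)*z/7) + C3*airybi(6^(1/3)*7^(2/3)*z/7), z)


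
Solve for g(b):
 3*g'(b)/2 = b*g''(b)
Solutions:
 g(b) = C1 + C2*b^(5/2)


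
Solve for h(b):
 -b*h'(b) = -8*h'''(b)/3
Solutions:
 h(b) = C1 + Integral(C2*airyai(3^(1/3)*b/2) + C3*airybi(3^(1/3)*b/2), b)


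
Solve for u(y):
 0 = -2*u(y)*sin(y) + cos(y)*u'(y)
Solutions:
 u(y) = C1/cos(y)^2


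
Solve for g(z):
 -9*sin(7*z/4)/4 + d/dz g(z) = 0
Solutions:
 g(z) = C1 - 9*cos(7*z/4)/7


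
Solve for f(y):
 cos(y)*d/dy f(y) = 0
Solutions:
 f(y) = C1


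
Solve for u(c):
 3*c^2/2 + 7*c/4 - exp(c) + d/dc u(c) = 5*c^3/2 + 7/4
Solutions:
 u(c) = C1 + 5*c^4/8 - c^3/2 - 7*c^2/8 + 7*c/4 + exp(c)


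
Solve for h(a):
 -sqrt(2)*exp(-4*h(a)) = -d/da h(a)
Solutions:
 h(a) = log(-I*(C1 + 4*sqrt(2)*a)^(1/4))
 h(a) = log(I*(C1 + 4*sqrt(2)*a)^(1/4))
 h(a) = log(-(C1 + 4*sqrt(2)*a)^(1/4))
 h(a) = log(C1 + 4*sqrt(2)*a)/4


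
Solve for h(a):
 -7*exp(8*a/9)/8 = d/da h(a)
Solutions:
 h(a) = C1 - 63*exp(8*a/9)/64


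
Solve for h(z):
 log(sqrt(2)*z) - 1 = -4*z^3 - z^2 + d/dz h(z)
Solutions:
 h(z) = C1 + z^4 + z^3/3 + z*log(z) - 2*z + z*log(2)/2


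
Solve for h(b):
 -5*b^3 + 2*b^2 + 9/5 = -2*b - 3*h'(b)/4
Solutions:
 h(b) = C1 + 5*b^4/3 - 8*b^3/9 - 4*b^2/3 - 12*b/5


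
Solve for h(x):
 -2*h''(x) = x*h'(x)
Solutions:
 h(x) = C1 + C2*erf(x/2)


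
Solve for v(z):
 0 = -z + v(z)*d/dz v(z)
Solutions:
 v(z) = -sqrt(C1 + z^2)
 v(z) = sqrt(C1 + z^2)


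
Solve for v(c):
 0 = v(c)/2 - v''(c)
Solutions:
 v(c) = C1*exp(-sqrt(2)*c/2) + C2*exp(sqrt(2)*c/2)


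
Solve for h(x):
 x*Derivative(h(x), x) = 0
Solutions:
 h(x) = C1


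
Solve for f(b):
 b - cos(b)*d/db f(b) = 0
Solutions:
 f(b) = C1 + Integral(b/cos(b), b)


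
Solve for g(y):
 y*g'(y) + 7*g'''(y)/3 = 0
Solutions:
 g(y) = C1 + Integral(C2*airyai(-3^(1/3)*7^(2/3)*y/7) + C3*airybi(-3^(1/3)*7^(2/3)*y/7), y)


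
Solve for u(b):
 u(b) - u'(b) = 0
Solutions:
 u(b) = C1*exp(b)


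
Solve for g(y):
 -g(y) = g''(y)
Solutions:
 g(y) = C1*sin(y) + C2*cos(y)


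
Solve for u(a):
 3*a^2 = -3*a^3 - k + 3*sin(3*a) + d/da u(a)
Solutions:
 u(a) = C1 + 3*a^4/4 + a^3 + a*k + cos(3*a)


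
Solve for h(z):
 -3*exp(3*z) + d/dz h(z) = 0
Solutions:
 h(z) = C1 + exp(3*z)


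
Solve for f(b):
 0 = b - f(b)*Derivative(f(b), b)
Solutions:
 f(b) = -sqrt(C1 + b^2)
 f(b) = sqrt(C1 + b^2)


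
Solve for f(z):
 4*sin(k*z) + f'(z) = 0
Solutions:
 f(z) = C1 + 4*cos(k*z)/k


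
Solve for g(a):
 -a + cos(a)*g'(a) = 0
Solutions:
 g(a) = C1 + Integral(a/cos(a), a)


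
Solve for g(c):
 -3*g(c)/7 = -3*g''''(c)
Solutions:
 g(c) = C1*exp(-7^(3/4)*c/7) + C2*exp(7^(3/4)*c/7) + C3*sin(7^(3/4)*c/7) + C4*cos(7^(3/4)*c/7)


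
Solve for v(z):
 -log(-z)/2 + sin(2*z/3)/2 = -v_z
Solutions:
 v(z) = C1 + z*log(-z)/2 - z/2 + 3*cos(2*z/3)/4


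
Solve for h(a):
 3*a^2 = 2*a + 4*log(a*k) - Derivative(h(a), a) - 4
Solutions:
 h(a) = C1 - a^3 + a^2 + 4*a*log(a*k) - 8*a


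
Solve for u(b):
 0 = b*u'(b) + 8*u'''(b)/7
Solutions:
 u(b) = C1 + Integral(C2*airyai(-7^(1/3)*b/2) + C3*airybi(-7^(1/3)*b/2), b)


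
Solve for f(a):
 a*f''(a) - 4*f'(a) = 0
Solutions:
 f(a) = C1 + C2*a^5


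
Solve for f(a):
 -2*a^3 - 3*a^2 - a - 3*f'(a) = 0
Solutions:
 f(a) = C1 - a^4/6 - a^3/3 - a^2/6


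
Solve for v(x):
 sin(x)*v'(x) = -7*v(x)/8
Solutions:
 v(x) = C1*(cos(x) + 1)^(7/16)/(cos(x) - 1)^(7/16)


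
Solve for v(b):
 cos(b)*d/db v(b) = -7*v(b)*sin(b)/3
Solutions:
 v(b) = C1*cos(b)^(7/3)


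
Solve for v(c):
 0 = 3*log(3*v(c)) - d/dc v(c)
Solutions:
 -Integral(1/(log(_y) + log(3)), (_y, v(c)))/3 = C1 - c


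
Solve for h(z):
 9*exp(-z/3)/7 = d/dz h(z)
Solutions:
 h(z) = C1 - 27*exp(-z/3)/7


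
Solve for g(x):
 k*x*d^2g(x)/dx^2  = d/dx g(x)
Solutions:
 g(x) = C1 + x^(((re(k) + 1)*re(k) + im(k)^2)/(re(k)^2 + im(k)^2))*(C2*sin(log(x)*Abs(im(k))/(re(k)^2 + im(k)^2)) + C3*cos(log(x)*im(k)/(re(k)^2 + im(k)^2)))


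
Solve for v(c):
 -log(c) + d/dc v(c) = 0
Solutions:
 v(c) = C1 + c*log(c) - c


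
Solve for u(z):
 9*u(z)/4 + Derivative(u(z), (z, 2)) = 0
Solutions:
 u(z) = C1*sin(3*z/2) + C2*cos(3*z/2)


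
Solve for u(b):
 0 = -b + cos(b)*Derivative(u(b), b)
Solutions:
 u(b) = C1 + Integral(b/cos(b), b)


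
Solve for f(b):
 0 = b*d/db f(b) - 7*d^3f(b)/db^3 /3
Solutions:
 f(b) = C1 + Integral(C2*airyai(3^(1/3)*7^(2/3)*b/7) + C3*airybi(3^(1/3)*7^(2/3)*b/7), b)


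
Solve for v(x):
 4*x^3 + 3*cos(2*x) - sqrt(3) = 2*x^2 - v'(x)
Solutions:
 v(x) = C1 - x^4 + 2*x^3/3 + sqrt(3)*x - 3*sin(2*x)/2


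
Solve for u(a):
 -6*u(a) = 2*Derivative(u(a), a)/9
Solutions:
 u(a) = C1*exp(-27*a)


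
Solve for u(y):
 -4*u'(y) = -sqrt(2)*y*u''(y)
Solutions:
 u(y) = C1 + C2*y^(1 + 2*sqrt(2))


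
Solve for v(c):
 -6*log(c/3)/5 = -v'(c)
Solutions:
 v(c) = C1 + 6*c*log(c)/5 - 6*c*log(3)/5 - 6*c/5


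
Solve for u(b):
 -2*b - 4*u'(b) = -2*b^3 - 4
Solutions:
 u(b) = C1 + b^4/8 - b^2/4 + b


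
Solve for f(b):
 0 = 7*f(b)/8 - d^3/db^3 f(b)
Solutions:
 f(b) = C3*exp(7^(1/3)*b/2) + (C1*sin(sqrt(3)*7^(1/3)*b/4) + C2*cos(sqrt(3)*7^(1/3)*b/4))*exp(-7^(1/3)*b/4)


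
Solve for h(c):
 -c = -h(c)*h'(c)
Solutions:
 h(c) = -sqrt(C1 + c^2)
 h(c) = sqrt(C1 + c^2)


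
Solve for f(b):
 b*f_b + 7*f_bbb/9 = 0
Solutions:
 f(b) = C1 + Integral(C2*airyai(-21^(2/3)*b/7) + C3*airybi(-21^(2/3)*b/7), b)


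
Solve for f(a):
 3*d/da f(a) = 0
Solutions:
 f(a) = C1


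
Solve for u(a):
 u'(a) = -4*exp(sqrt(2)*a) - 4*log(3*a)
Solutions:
 u(a) = C1 - 4*a*log(a) + 4*a*(1 - log(3)) - 2*sqrt(2)*exp(sqrt(2)*a)


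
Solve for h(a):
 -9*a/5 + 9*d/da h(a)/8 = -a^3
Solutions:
 h(a) = C1 - 2*a^4/9 + 4*a^2/5


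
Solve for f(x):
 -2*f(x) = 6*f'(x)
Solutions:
 f(x) = C1*exp(-x/3)


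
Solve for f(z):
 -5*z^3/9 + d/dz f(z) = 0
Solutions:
 f(z) = C1 + 5*z^4/36


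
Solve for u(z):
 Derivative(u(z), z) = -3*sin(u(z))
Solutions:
 u(z) = -acos((-C1 - exp(6*z))/(C1 - exp(6*z))) + 2*pi
 u(z) = acos((-C1 - exp(6*z))/(C1 - exp(6*z)))


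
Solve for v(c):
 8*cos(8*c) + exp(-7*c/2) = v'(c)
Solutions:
 v(c) = C1 + sin(8*c) - 2*exp(-7*c/2)/7


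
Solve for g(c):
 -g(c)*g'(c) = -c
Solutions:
 g(c) = -sqrt(C1 + c^2)
 g(c) = sqrt(C1 + c^2)


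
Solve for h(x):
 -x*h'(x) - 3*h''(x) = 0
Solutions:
 h(x) = C1 + C2*erf(sqrt(6)*x/6)


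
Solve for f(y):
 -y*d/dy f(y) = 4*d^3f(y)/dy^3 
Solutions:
 f(y) = C1 + Integral(C2*airyai(-2^(1/3)*y/2) + C3*airybi(-2^(1/3)*y/2), y)


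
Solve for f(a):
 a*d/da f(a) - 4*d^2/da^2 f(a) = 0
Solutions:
 f(a) = C1 + C2*erfi(sqrt(2)*a/4)


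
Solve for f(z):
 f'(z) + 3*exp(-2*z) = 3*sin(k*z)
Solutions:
 f(z) = C1 + 3*exp(-2*z)/2 - 3*cos(k*z)/k


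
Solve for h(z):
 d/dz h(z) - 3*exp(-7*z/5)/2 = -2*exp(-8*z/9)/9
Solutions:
 h(z) = C1 - 15*exp(-7*z/5)/14 + exp(-8*z/9)/4


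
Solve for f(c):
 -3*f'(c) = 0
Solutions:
 f(c) = C1


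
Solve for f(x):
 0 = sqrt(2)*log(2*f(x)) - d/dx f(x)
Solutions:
 -sqrt(2)*Integral(1/(log(_y) + log(2)), (_y, f(x)))/2 = C1 - x


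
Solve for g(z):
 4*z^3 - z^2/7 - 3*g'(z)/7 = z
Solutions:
 g(z) = C1 + 7*z^4/3 - z^3/9 - 7*z^2/6


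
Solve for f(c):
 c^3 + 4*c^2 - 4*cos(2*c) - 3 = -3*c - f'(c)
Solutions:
 f(c) = C1 - c^4/4 - 4*c^3/3 - 3*c^2/2 + 3*c + 2*sin(2*c)


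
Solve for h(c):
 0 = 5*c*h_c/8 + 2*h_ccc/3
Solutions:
 h(c) = C1 + Integral(C2*airyai(-15^(1/3)*2^(2/3)*c/4) + C3*airybi(-15^(1/3)*2^(2/3)*c/4), c)


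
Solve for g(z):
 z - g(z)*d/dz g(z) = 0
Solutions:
 g(z) = -sqrt(C1 + z^2)
 g(z) = sqrt(C1 + z^2)


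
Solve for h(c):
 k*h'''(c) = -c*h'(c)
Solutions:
 h(c) = C1 + Integral(C2*airyai(c*(-1/k)^(1/3)) + C3*airybi(c*(-1/k)^(1/3)), c)


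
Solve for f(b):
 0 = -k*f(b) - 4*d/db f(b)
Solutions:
 f(b) = C1*exp(-b*k/4)


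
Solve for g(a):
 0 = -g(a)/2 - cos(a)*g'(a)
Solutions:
 g(a) = C1*(sin(a) - 1)^(1/4)/(sin(a) + 1)^(1/4)


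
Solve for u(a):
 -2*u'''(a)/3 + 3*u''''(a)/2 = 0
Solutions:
 u(a) = C1 + C2*a + C3*a^2 + C4*exp(4*a/9)


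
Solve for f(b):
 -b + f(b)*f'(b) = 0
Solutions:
 f(b) = -sqrt(C1 + b^2)
 f(b) = sqrt(C1 + b^2)


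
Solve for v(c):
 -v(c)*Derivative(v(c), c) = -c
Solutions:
 v(c) = -sqrt(C1 + c^2)
 v(c) = sqrt(C1 + c^2)


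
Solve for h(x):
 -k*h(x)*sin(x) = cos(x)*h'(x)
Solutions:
 h(x) = C1*exp(k*log(cos(x)))


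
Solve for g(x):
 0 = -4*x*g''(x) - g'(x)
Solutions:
 g(x) = C1 + C2*x^(3/4)


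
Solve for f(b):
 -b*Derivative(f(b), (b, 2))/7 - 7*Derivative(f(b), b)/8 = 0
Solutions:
 f(b) = C1 + C2/b^(41/8)


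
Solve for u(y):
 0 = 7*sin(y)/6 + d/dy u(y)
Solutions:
 u(y) = C1 + 7*cos(y)/6


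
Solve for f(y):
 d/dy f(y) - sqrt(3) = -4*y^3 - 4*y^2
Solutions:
 f(y) = C1 - y^4 - 4*y^3/3 + sqrt(3)*y


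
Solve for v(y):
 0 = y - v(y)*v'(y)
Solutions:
 v(y) = -sqrt(C1 + y^2)
 v(y) = sqrt(C1 + y^2)


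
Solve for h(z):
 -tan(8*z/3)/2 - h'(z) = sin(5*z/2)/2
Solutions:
 h(z) = C1 + 3*log(cos(8*z/3))/16 + cos(5*z/2)/5


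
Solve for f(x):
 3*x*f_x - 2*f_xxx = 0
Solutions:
 f(x) = C1 + Integral(C2*airyai(2^(2/3)*3^(1/3)*x/2) + C3*airybi(2^(2/3)*3^(1/3)*x/2), x)


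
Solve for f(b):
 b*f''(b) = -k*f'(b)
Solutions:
 f(b) = C1 + b^(1 - re(k))*(C2*sin(log(b)*Abs(im(k))) + C3*cos(log(b)*im(k)))


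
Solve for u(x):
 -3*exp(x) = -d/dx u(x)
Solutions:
 u(x) = C1 + 3*exp(x)


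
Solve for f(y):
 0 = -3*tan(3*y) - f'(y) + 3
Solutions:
 f(y) = C1 + 3*y + log(cos(3*y))


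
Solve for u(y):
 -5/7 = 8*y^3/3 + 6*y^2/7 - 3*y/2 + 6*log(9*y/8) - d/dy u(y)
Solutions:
 u(y) = C1 + 2*y^4/3 + 2*y^3/7 - 3*y^2/4 + 6*y*log(y) - 18*y*log(2) - 37*y/7 + 12*y*log(3)


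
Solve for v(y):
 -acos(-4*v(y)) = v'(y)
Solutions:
 Integral(1/acos(-4*_y), (_y, v(y))) = C1 - y


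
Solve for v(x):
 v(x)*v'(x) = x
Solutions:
 v(x) = -sqrt(C1 + x^2)
 v(x) = sqrt(C1 + x^2)


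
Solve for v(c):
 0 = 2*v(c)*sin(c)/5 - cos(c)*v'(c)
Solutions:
 v(c) = C1/cos(c)^(2/5)


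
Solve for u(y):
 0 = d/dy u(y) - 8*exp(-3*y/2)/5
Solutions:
 u(y) = C1 - 16*exp(-3*y/2)/15


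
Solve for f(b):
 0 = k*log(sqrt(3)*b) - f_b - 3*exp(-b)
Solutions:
 f(b) = C1 + b*k*log(b) + b*k*(-1 + log(3)/2) + 3*exp(-b)


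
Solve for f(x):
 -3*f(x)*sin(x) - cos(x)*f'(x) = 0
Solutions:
 f(x) = C1*cos(x)^3


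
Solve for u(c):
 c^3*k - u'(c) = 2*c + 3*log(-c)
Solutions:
 u(c) = C1 + c^4*k/4 - c^2 - 3*c*log(-c) + 3*c


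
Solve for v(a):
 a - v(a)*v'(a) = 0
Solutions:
 v(a) = -sqrt(C1 + a^2)
 v(a) = sqrt(C1 + a^2)


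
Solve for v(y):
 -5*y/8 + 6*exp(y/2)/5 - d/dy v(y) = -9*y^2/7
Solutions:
 v(y) = C1 + 3*y^3/7 - 5*y^2/16 + 12*exp(y/2)/5


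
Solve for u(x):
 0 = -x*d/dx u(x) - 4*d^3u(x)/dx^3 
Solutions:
 u(x) = C1 + Integral(C2*airyai(-2^(1/3)*x/2) + C3*airybi(-2^(1/3)*x/2), x)


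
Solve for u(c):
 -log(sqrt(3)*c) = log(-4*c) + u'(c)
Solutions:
 u(c) = C1 - 2*c*log(c) + c*(-2*log(2) - log(3)/2 + 2 - I*pi)


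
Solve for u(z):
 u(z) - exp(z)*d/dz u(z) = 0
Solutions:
 u(z) = C1*exp(-exp(-z))


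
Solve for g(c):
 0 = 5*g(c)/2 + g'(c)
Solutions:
 g(c) = C1*exp(-5*c/2)


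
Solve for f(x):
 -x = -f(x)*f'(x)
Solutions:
 f(x) = -sqrt(C1 + x^2)
 f(x) = sqrt(C1 + x^2)


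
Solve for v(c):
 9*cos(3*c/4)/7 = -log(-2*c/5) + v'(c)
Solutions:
 v(c) = C1 + c*log(-c) - c*log(5) - c + c*log(2) + 12*sin(3*c/4)/7


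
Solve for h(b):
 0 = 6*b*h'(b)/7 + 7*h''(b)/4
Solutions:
 h(b) = C1 + C2*erf(2*sqrt(3)*b/7)


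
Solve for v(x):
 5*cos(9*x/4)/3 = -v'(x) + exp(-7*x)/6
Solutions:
 v(x) = C1 - 20*sin(9*x/4)/27 - exp(-7*x)/42


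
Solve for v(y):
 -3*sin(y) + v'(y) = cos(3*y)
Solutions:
 v(y) = C1 + sin(3*y)/3 - 3*cos(y)


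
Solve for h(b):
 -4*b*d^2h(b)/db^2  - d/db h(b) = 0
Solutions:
 h(b) = C1 + C2*b^(3/4)


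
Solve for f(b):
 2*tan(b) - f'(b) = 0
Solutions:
 f(b) = C1 - 2*log(cos(b))


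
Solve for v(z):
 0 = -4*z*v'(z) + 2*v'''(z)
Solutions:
 v(z) = C1 + Integral(C2*airyai(2^(1/3)*z) + C3*airybi(2^(1/3)*z), z)


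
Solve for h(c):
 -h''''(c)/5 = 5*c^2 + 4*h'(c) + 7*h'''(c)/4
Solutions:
 h(c) = C1 + C2*exp(c*(-70 + 245*5^(2/3)/(48*sqrt(30909) + 12031)^(1/3) + 5^(1/3)*(48*sqrt(30909) + 12031)^(1/3))/24)*sin(sqrt(3)*5^(1/3)*c*(-(48*sqrt(30909) + 12031)^(1/3) + 245*5^(1/3)/(48*sqrt(30909) + 12031)^(1/3))/24) + C3*exp(c*(-70 + 245*5^(2/3)/(48*sqrt(30909) + 12031)^(1/3) + 5^(1/3)*(48*sqrt(30909) + 12031)^(1/3))/24)*cos(sqrt(3)*5^(1/3)*c*(-(48*sqrt(30909) + 12031)^(1/3) + 245*5^(1/3)/(48*sqrt(30909) + 12031)^(1/3))/24) + C4*exp(-c*(245*5^(2/3)/(48*sqrt(30909) + 12031)^(1/3) + 35 + 5^(1/3)*(48*sqrt(30909) + 12031)^(1/3))/12) - 5*c^3/12 + 35*c/32


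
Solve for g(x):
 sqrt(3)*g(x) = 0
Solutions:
 g(x) = 0


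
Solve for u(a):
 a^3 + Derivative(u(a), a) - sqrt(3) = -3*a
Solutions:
 u(a) = C1 - a^4/4 - 3*a^2/2 + sqrt(3)*a


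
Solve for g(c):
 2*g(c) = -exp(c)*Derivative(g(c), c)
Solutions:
 g(c) = C1*exp(2*exp(-c))


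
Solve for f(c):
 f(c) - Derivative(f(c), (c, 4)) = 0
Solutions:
 f(c) = C1*exp(-c) + C2*exp(c) + C3*sin(c) + C4*cos(c)


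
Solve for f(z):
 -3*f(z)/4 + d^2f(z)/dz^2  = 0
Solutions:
 f(z) = C1*exp(-sqrt(3)*z/2) + C2*exp(sqrt(3)*z/2)


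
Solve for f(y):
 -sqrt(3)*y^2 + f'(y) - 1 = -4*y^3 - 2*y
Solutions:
 f(y) = C1 - y^4 + sqrt(3)*y^3/3 - y^2 + y


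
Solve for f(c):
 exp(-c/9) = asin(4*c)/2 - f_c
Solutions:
 f(c) = C1 + c*asin(4*c)/2 + sqrt(1 - 16*c^2)/8 + 9*exp(-c/9)


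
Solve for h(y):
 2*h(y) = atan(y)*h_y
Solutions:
 h(y) = C1*exp(2*Integral(1/atan(y), y))


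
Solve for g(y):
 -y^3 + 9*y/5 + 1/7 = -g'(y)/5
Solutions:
 g(y) = C1 + 5*y^4/4 - 9*y^2/2 - 5*y/7


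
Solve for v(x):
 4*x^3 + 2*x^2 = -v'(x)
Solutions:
 v(x) = C1 - x^4 - 2*x^3/3


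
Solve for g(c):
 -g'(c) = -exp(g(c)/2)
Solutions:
 g(c) = 2*log(-1/(C1 + c)) + 2*log(2)


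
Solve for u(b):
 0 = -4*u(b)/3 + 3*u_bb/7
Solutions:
 u(b) = C1*exp(-2*sqrt(7)*b/3) + C2*exp(2*sqrt(7)*b/3)


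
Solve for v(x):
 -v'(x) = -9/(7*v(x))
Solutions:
 v(x) = -sqrt(C1 + 126*x)/7
 v(x) = sqrt(C1 + 126*x)/7


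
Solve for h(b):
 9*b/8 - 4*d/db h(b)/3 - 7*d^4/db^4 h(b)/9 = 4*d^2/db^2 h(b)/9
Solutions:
 h(b) = C1 + C2*exp(-42^(1/3)*b*(-(189 + sqrt(36057))^(1/3) + 2*42^(1/3)/(189 + sqrt(36057))^(1/3))/42)*sin(14^(1/3)*3^(1/6)*b*(6*14^(1/3)/(189 + sqrt(36057))^(1/3) + 3^(2/3)*(189 + sqrt(36057))^(1/3))/42) + C3*exp(-42^(1/3)*b*(-(189 + sqrt(36057))^(1/3) + 2*42^(1/3)/(189 + sqrt(36057))^(1/3))/42)*cos(14^(1/3)*3^(1/6)*b*(6*14^(1/3)/(189 + sqrt(36057))^(1/3) + 3^(2/3)*(189 + sqrt(36057))^(1/3))/42) + C4*exp(42^(1/3)*b*(-(189 + sqrt(36057))^(1/3) + 2*42^(1/3)/(189 + sqrt(36057))^(1/3))/21) + 27*b^2/64 - 9*b/32


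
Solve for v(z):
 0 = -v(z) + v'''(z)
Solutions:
 v(z) = C3*exp(z) + (C1*sin(sqrt(3)*z/2) + C2*cos(sqrt(3)*z/2))*exp(-z/2)


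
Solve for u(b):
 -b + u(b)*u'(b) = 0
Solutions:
 u(b) = -sqrt(C1 + b^2)
 u(b) = sqrt(C1 + b^2)


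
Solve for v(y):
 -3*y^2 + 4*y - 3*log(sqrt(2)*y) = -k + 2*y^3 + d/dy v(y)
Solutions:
 v(y) = C1 + k*y - y^4/2 - y^3 + 2*y^2 - 3*y*log(y) - 3*y*log(2)/2 + 3*y


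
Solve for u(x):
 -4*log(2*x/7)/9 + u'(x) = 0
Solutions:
 u(x) = C1 + 4*x*log(x)/9 - 4*x*log(7)/9 - 4*x/9 + 4*x*log(2)/9


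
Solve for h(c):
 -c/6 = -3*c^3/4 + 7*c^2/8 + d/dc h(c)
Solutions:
 h(c) = C1 + 3*c^4/16 - 7*c^3/24 - c^2/12


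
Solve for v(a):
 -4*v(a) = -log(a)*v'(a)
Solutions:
 v(a) = C1*exp(4*li(a))


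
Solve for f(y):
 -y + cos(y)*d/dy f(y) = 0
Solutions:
 f(y) = C1 + Integral(y/cos(y), y)


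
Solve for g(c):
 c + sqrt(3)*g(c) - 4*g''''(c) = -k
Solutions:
 g(c) = C1*exp(-sqrt(2)*3^(1/8)*c/2) + C2*exp(sqrt(2)*3^(1/8)*c/2) + C3*sin(sqrt(2)*3^(1/8)*c/2) + C4*cos(sqrt(2)*3^(1/8)*c/2) - sqrt(3)*c/3 - sqrt(3)*k/3


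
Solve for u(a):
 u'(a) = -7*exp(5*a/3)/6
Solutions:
 u(a) = C1 - 7*exp(5*a/3)/10


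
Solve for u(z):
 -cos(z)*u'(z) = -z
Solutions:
 u(z) = C1 + Integral(z/cos(z), z)


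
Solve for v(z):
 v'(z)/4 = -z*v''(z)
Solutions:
 v(z) = C1 + C2*z^(3/4)


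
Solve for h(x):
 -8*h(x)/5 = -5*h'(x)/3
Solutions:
 h(x) = C1*exp(24*x/25)


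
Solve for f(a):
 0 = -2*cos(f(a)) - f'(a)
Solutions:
 f(a) = pi - asin((C1 + exp(4*a))/(C1 - exp(4*a)))
 f(a) = asin((C1 + exp(4*a))/(C1 - exp(4*a)))


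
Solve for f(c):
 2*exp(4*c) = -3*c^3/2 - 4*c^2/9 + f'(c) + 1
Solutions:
 f(c) = C1 + 3*c^4/8 + 4*c^3/27 - c + exp(4*c)/2


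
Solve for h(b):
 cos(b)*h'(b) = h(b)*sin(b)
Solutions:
 h(b) = C1/cos(b)


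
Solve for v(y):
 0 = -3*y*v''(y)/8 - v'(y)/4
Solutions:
 v(y) = C1 + C2*y^(1/3)


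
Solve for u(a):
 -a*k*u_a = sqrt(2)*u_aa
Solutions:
 u(a) = Piecewise((-2^(3/4)*sqrt(pi)*C1*erf(2^(1/4)*a*sqrt(k)/2)/(2*sqrt(k)) - C2, (k > 0) | (k < 0)), (-C1*a - C2, True))


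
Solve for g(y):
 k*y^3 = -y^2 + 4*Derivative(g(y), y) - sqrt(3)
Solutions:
 g(y) = C1 + k*y^4/16 + y^3/12 + sqrt(3)*y/4


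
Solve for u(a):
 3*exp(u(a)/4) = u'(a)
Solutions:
 u(a) = 4*log(-1/(C1 + 3*a)) + 8*log(2)


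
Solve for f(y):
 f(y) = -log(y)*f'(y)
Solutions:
 f(y) = C1*exp(-li(y))


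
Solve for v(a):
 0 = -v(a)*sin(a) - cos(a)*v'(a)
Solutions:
 v(a) = C1*cos(a)


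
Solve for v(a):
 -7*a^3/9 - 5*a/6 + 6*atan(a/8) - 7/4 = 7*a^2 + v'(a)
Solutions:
 v(a) = C1 - 7*a^4/36 - 7*a^3/3 - 5*a^2/12 + 6*a*atan(a/8) - 7*a/4 - 24*log(a^2 + 64)


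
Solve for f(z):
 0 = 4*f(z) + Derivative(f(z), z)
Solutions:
 f(z) = C1*exp(-4*z)


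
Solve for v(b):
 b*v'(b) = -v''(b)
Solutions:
 v(b) = C1 + C2*erf(sqrt(2)*b/2)


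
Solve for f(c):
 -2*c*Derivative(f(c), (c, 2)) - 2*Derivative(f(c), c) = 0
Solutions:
 f(c) = C1 + C2*log(c)


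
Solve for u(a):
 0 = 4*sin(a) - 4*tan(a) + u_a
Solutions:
 u(a) = C1 - 4*log(cos(a)) + 4*cos(a)


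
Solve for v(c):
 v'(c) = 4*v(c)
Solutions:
 v(c) = C1*exp(4*c)


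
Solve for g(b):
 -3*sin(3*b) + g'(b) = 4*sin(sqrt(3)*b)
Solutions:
 g(b) = C1 - cos(3*b) - 4*sqrt(3)*cos(sqrt(3)*b)/3


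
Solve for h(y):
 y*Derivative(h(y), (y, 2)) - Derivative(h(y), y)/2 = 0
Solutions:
 h(y) = C1 + C2*y^(3/2)


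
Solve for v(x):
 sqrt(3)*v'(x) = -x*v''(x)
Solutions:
 v(x) = C1 + C2*x^(1 - sqrt(3))


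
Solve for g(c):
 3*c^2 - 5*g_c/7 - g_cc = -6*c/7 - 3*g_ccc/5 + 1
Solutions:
 g(c) = C1 + C2*exp(5*c*(7 - sqrt(133))/42) + C3*exp(5*c*(7 + sqrt(133))/42) + 7*c^3/5 - 132*c^2/25 + 511*c/25


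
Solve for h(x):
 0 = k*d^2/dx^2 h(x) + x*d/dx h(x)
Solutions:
 h(x) = C1 + C2*sqrt(k)*erf(sqrt(2)*x*sqrt(1/k)/2)


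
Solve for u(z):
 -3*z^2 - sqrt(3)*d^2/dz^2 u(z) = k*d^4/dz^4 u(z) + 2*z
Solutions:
 u(z) = C1 + C2*z + C3*exp(-3^(1/4)*z*sqrt(-1/k)) + C4*exp(3^(1/4)*z*sqrt(-1/k)) + k*z^2 - sqrt(3)*z^4/12 - sqrt(3)*z^3/9


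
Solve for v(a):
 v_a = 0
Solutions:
 v(a) = C1


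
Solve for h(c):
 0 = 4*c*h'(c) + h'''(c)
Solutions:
 h(c) = C1 + Integral(C2*airyai(-2^(2/3)*c) + C3*airybi(-2^(2/3)*c), c)


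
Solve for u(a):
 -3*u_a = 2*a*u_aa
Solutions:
 u(a) = C1 + C2/sqrt(a)


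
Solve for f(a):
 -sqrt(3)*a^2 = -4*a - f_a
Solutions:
 f(a) = C1 + sqrt(3)*a^3/3 - 2*a^2


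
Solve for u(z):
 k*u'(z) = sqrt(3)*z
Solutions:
 u(z) = C1 + sqrt(3)*z^2/(2*k)


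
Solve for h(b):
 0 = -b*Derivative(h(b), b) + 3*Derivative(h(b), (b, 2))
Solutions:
 h(b) = C1 + C2*erfi(sqrt(6)*b/6)


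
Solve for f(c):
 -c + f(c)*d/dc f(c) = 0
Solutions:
 f(c) = -sqrt(C1 + c^2)
 f(c) = sqrt(C1 + c^2)


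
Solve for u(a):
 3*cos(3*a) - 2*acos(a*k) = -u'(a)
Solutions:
 u(a) = C1 + 2*Piecewise((a*acos(a*k) - sqrt(-a^2*k^2 + 1)/k, Ne(k, 0)), (pi*a/2, True)) - sin(3*a)


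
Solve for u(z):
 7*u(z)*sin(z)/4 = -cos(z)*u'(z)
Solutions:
 u(z) = C1*cos(z)^(7/4)


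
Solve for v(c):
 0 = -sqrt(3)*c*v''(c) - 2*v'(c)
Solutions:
 v(c) = C1 + C2*c^(1 - 2*sqrt(3)/3)


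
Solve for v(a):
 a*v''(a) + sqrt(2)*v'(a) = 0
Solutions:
 v(a) = C1 + C2*a^(1 - sqrt(2))


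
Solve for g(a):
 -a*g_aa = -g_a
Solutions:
 g(a) = C1 + C2*a^2


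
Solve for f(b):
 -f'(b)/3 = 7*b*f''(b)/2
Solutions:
 f(b) = C1 + C2*b^(19/21)


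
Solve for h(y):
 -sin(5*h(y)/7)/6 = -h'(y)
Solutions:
 -y/6 + 7*log(cos(5*h(y)/7) - 1)/10 - 7*log(cos(5*h(y)/7) + 1)/10 = C1


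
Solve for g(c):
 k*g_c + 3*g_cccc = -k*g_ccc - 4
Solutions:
 g(c) = C1 + C2*exp(-c*(2*2^(1/3)*k^2/(2*k^3 + 243*k + sqrt(k^2*(-4*k^4 + (2*k^2 + 243)^2)))^(1/3) + 2*k + 2^(2/3)*(2*k^3 + 243*k + sqrt(k^2*(-4*k^4 + (2*k^2 + 243)^2)))^(1/3))/18) + C3*exp(c*(-8*2^(1/3)*k^2/((-1 + sqrt(3)*I)*(2*k^3 + 243*k + sqrt(k^2*(-4*k^4 + (2*k^2 + 243)^2)))^(1/3)) - 4*k + 2^(2/3)*(2*k^3 + 243*k + sqrt(k^2*(-4*k^4 + (2*k^2 + 243)^2)))^(1/3) - 2^(2/3)*sqrt(3)*I*(2*k^3 + 243*k + sqrt(k^2*(-4*k^4 + (2*k^2 + 243)^2)))^(1/3))/36) + C4*exp(c*(8*2^(1/3)*k^2/((1 + sqrt(3)*I)*(2*k^3 + 243*k + sqrt(k^2*(-4*k^4 + (2*k^2 + 243)^2)))^(1/3)) - 4*k + 2^(2/3)*(2*k^3 + 243*k + sqrt(k^2*(-4*k^4 + (2*k^2 + 243)^2)))^(1/3) + 2^(2/3)*sqrt(3)*I*(2*k^3 + 243*k + sqrt(k^2*(-4*k^4 + (2*k^2 + 243)^2)))^(1/3))/36) - 4*c/k


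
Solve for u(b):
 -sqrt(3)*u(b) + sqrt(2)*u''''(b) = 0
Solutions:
 u(b) = C1*exp(-2^(7/8)*3^(1/8)*b/2) + C2*exp(2^(7/8)*3^(1/8)*b/2) + C3*sin(2^(7/8)*3^(1/8)*b/2) + C4*cos(2^(7/8)*3^(1/8)*b/2)


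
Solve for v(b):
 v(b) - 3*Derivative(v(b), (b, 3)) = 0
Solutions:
 v(b) = C3*exp(3^(2/3)*b/3) + (C1*sin(3^(1/6)*b/2) + C2*cos(3^(1/6)*b/2))*exp(-3^(2/3)*b/6)


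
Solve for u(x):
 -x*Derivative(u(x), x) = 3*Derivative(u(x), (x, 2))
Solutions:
 u(x) = C1 + C2*erf(sqrt(6)*x/6)


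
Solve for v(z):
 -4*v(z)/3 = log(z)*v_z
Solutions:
 v(z) = C1*exp(-4*li(z)/3)


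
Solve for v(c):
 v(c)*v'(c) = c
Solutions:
 v(c) = -sqrt(C1 + c^2)
 v(c) = sqrt(C1 + c^2)


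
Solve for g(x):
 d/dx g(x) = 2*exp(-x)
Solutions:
 g(x) = C1 - 2*exp(-x)


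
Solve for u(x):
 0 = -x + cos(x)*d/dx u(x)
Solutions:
 u(x) = C1 + Integral(x/cos(x), x)


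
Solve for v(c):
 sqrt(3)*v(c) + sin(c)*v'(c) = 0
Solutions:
 v(c) = C1*(cos(c) + 1)^(sqrt(3)/2)/(cos(c) - 1)^(sqrt(3)/2)


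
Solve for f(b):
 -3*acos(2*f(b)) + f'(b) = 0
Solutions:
 Integral(1/acos(2*_y), (_y, f(b))) = C1 + 3*b


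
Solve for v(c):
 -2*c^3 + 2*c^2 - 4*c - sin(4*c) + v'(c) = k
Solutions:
 v(c) = C1 + c^4/2 - 2*c^3/3 + 2*c^2 + c*k - cos(4*c)/4


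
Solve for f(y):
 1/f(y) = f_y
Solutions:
 f(y) = -sqrt(C1 + 2*y)
 f(y) = sqrt(C1 + 2*y)


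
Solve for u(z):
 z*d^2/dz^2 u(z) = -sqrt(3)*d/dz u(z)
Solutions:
 u(z) = C1 + C2*z^(1 - sqrt(3))


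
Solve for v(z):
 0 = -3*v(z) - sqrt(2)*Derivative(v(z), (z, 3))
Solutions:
 v(z) = C3*exp(-2^(5/6)*3^(1/3)*z/2) + (C1*sin(6^(5/6)*z/4) + C2*cos(6^(5/6)*z/4))*exp(2^(5/6)*3^(1/3)*z/4)


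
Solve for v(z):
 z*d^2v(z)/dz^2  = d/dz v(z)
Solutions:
 v(z) = C1 + C2*z^2


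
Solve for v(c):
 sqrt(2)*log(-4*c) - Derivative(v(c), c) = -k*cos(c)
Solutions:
 v(c) = C1 + sqrt(2)*c*(log(-c) - 1) + 2*sqrt(2)*c*log(2) + k*sin(c)


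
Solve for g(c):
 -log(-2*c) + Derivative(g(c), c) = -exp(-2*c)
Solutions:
 g(c) = C1 + c*log(-c) + c*(-1 + log(2)) + exp(-2*c)/2


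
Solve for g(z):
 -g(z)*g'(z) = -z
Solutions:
 g(z) = -sqrt(C1 + z^2)
 g(z) = sqrt(C1 + z^2)


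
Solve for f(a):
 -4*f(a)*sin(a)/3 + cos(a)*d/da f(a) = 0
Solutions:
 f(a) = C1/cos(a)^(4/3)


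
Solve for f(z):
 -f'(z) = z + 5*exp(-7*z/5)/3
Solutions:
 f(z) = C1 - z^2/2 + 25*exp(-7*z/5)/21


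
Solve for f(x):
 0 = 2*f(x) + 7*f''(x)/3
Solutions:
 f(x) = C1*sin(sqrt(42)*x/7) + C2*cos(sqrt(42)*x/7)


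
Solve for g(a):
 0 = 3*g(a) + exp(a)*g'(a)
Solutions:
 g(a) = C1*exp(3*exp(-a))


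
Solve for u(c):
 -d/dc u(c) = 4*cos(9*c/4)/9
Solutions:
 u(c) = C1 - 16*sin(9*c/4)/81


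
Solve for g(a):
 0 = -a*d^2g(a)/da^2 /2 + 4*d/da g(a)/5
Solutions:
 g(a) = C1 + C2*a^(13/5)


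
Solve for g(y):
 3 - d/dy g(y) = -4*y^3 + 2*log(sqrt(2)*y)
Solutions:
 g(y) = C1 + y^4 - 2*y*log(y) - y*log(2) + 5*y


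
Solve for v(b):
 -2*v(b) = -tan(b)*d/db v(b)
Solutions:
 v(b) = C1*sin(b)^2


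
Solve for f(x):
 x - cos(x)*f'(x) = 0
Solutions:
 f(x) = C1 + Integral(x/cos(x), x)


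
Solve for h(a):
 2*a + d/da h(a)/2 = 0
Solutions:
 h(a) = C1 - 2*a^2


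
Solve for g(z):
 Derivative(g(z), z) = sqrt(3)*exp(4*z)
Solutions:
 g(z) = C1 + sqrt(3)*exp(4*z)/4


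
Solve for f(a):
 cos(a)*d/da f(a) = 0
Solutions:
 f(a) = C1


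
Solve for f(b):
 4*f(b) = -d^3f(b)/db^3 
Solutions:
 f(b) = C3*exp(-2^(2/3)*b) + (C1*sin(2^(2/3)*sqrt(3)*b/2) + C2*cos(2^(2/3)*sqrt(3)*b/2))*exp(2^(2/3)*b/2)


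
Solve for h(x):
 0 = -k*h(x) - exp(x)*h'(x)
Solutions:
 h(x) = C1*exp(k*exp(-x))


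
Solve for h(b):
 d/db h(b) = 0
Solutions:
 h(b) = C1


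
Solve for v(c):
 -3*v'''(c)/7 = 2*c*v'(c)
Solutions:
 v(c) = C1 + Integral(C2*airyai(-14^(1/3)*3^(2/3)*c/3) + C3*airybi(-14^(1/3)*3^(2/3)*c/3), c)


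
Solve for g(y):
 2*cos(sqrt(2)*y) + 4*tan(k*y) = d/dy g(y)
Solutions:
 g(y) = C1 + 4*Piecewise((-log(cos(k*y))/k, Ne(k, 0)), (0, True)) + sqrt(2)*sin(sqrt(2)*y)


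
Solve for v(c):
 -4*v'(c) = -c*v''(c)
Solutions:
 v(c) = C1 + C2*c^5


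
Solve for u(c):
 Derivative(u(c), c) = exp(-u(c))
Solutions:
 u(c) = log(C1 + c)


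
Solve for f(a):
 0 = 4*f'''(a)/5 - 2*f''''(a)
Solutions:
 f(a) = C1 + C2*a + C3*a^2 + C4*exp(2*a/5)


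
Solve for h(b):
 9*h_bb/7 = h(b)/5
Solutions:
 h(b) = C1*exp(-sqrt(35)*b/15) + C2*exp(sqrt(35)*b/15)


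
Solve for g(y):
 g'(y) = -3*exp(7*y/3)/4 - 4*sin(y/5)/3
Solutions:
 g(y) = C1 - 9*exp(7*y/3)/28 + 20*cos(y/5)/3


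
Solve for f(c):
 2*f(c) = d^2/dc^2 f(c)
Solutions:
 f(c) = C1*exp(-sqrt(2)*c) + C2*exp(sqrt(2)*c)


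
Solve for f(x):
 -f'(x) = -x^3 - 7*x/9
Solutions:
 f(x) = C1 + x^4/4 + 7*x^2/18


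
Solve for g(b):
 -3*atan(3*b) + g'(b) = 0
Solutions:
 g(b) = C1 + 3*b*atan(3*b) - log(9*b^2 + 1)/2


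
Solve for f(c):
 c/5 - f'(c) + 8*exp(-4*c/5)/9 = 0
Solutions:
 f(c) = C1 + c^2/10 - 10*exp(-4*c/5)/9


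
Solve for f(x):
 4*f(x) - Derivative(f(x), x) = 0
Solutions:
 f(x) = C1*exp(4*x)


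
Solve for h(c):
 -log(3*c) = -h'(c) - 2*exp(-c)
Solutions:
 h(c) = C1 + c*log(c) + c*(-1 + log(3)) + 2*exp(-c)


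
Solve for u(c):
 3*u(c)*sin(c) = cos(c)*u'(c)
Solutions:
 u(c) = C1/cos(c)^3


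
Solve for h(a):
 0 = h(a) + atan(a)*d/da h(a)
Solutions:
 h(a) = C1*exp(-Integral(1/atan(a), a))


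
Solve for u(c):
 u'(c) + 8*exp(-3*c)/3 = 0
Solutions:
 u(c) = C1 + 8*exp(-3*c)/9


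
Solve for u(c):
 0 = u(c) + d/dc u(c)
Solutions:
 u(c) = C1*exp(-c)


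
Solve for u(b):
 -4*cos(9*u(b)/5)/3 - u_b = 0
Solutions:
 4*b/3 - 5*log(sin(9*u(b)/5) - 1)/18 + 5*log(sin(9*u(b)/5) + 1)/18 = C1


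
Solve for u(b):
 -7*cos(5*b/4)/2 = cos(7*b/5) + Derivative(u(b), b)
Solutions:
 u(b) = C1 - 14*sin(5*b/4)/5 - 5*sin(7*b/5)/7


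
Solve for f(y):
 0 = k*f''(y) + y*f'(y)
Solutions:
 f(y) = C1 + C2*sqrt(k)*erf(sqrt(2)*y*sqrt(1/k)/2)


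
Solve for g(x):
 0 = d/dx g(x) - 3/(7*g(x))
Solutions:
 g(x) = -sqrt(C1 + 42*x)/7
 g(x) = sqrt(C1 + 42*x)/7


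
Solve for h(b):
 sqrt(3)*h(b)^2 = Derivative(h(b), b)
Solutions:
 h(b) = -1/(C1 + sqrt(3)*b)


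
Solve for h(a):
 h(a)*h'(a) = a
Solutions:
 h(a) = -sqrt(C1 + a^2)
 h(a) = sqrt(C1 + a^2)


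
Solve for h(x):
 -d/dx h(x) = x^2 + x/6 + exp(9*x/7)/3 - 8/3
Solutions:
 h(x) = C1 - x^3/3 - x^2/12 + 8*x/3 - 7*exp(9*x/7)/27


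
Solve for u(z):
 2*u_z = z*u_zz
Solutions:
 u(z) = C1 + C2*z^3


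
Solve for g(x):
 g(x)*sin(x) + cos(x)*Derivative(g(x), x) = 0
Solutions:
 g(x) = C1*cos(x)


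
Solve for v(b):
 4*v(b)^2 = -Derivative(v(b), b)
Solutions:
 v(b) = 1/(C1 + 4*b)


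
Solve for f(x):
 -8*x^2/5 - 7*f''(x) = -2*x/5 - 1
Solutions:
 f(x) = C1 + C2*x - 2*x^4/105 + x^3/105 + x^2/14


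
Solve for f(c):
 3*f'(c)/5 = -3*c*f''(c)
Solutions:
 f(c) = C1 + C2*c^(4/5)


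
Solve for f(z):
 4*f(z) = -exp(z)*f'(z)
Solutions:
 f(z) = C1*exp(4*exp(-z))


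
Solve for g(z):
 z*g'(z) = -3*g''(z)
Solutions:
 g(z) = C1 + C2*erf(sqrt(6)*z/6)


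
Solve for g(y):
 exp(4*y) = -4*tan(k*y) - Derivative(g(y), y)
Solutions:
 g(y) = C1 - 4*Piecewise((-log(cos(k*y))/k, Ne(k, 0)), (0, True)) - exp(4*y)/4


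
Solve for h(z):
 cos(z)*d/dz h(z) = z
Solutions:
 h(z) = C1 + Integral(z/cos(z), z)


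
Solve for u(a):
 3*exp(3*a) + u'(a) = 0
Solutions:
 u(a) = C1 - exp(3*a)


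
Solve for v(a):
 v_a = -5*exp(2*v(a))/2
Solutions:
 v(a) = log(-1/(C1 - 5*a))/2
 v(a) = log(-sqrt(1/(C1 + 5*a)))


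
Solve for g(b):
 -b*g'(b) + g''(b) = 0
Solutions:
 g(b) = C1 + C2*erfi(sqrt(2)*b/2)


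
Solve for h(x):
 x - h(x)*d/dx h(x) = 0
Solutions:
 h(x) = -sqrt(C1 + x^2)
 h(x) = sqrt(C1 + x^2)


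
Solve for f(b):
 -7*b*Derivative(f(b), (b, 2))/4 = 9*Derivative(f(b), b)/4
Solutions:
 f(b) = C1 + C2/b^(2/7)


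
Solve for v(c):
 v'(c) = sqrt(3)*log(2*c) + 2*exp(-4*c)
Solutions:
 v(c) = C1 + sqrt(3)*c*log(c) + sqrt(3)*c*(-1 + log(2)) - exp(-4*c)/2


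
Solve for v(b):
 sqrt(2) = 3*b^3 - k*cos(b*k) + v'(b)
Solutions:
 v(b) = C1 - 3*b^4/4 + sqrt(2)*b + sin(b*k)


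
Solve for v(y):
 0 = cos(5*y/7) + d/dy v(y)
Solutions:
 v(y) = C1 - 7*sin(5*y/7)/5


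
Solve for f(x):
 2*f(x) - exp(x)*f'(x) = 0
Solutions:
 f(x) = C1*exp(-2*exp(-x))


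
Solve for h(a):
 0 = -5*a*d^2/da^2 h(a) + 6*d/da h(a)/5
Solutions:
 h(a) = C1 + C2*a^(31/25)


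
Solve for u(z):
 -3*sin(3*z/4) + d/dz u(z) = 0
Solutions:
 u(z) = C1 - 4*cos(3*z/4)


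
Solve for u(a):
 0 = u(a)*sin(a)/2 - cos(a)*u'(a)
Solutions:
 u(a) = C1/sqrt(cos(a))


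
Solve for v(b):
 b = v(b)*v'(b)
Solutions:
 v(b) = -sqrt(C1 + b^2)
 v(b) = sqrt(C1 + b^2)


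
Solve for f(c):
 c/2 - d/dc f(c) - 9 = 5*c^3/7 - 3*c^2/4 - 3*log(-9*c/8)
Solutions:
 f(c) = C1 - 5*c^4/28 + c^3/4 + c^2/4 + 3*c*log(-c) + 3*c*(-4 - 3*log(2) + 2*log(3))


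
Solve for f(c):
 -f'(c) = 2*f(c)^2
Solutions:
 f(c) = 1/(C1 + 2*c)


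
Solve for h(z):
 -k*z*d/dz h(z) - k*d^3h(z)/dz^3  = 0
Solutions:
 h(z) = C1 + Integral(C2*airyai(-z) + C3*airybi(-z), z)


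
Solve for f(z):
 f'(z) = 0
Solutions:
 f(z) = C1


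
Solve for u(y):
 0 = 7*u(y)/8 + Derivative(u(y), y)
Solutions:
 u(y) = C1*exp(-7*y/8)


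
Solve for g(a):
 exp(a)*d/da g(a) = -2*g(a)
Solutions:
 g(a) = C1*exp(2*exp(-a))


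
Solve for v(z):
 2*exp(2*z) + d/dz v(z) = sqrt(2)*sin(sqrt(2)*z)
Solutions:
 v(z) = C1 - exp(2*z) - cos(sqrt(2)*z)


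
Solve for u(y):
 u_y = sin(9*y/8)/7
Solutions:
 u(y) = C1 - 8*cos(9*y/8)/63


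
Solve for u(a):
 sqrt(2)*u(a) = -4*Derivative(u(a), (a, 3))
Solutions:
 u(a) = C3*exp(-sqrt(2)*a/2) + (C1*sin(sqrt(6)*a/4) + C2*cos(sqrt(6)*a/4))*exp(sqrt(2)*a/4)


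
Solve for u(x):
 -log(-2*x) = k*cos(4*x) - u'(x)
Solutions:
 u(x) = C1 + k*sin(4*x)/4 + x*log(-x) - x + x*log(2)


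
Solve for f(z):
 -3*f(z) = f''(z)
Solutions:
 f(z) = C1*sin(sqrt(3)*z) + C2*cos(sqrt(3)*z)


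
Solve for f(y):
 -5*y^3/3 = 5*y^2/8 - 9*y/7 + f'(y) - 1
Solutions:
 f(y) = C1 - 5*y^4/12 - 5*y^3/24 + 9*y^2/14 + y


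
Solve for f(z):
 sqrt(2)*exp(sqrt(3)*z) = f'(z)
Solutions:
 f(z) = C1 + sqrt(6)*exp(sqrt(3)*z)/3


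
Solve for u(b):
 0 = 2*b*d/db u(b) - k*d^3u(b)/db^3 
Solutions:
 u(b) = C1 + Integral(C2*airyai(2^(1/3)*b*(1/k)^(1/3)) + C3*airybi(2^(1/3)*b*(1/k)^(1/3)), b)


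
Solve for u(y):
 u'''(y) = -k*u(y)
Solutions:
 u(y) = C1*exp(y*(-k)^(1/3)) + C2*exp(y*(-k)^(1/3)*(-1 + sqrt(3)*I)/2) + C3*exp(-y*(-k)^(1/3)*(1 + sqrt(3)*I)/2)


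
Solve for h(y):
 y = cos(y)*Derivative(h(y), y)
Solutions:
 h(y) = C1 + Integral(y/cos(y), y)


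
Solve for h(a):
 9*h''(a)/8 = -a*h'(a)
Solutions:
 h(a) = C1 + C2*erf(2*a/3)


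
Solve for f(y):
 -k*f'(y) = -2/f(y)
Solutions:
 f(y) = -sqrt(C1 + 4*y/k)
 f(y) = sqrt(C1 + 4*y/k)


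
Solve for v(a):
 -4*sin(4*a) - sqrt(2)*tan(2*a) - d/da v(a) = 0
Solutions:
 v(a) = C1 + sqrt(2)*log(cos(2*a))/2 + cos(4*a)


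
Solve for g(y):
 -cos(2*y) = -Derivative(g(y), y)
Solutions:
 g(y) = C1 + sin(2*y)/2


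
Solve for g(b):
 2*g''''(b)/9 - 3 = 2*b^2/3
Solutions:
 g(b) = C1 + C2*b + C3*b^2 + C4*b^3 + b^6/120 + 9*b^4/16


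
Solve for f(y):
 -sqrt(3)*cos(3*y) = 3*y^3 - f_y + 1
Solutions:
 f(y) = C1 + 3*y^4/4 + y + sqrt(3)*sin(3*y)/3


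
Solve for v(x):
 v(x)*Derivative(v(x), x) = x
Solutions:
 v(x) = -sqrt(C1 + x^2)
 v(x) = sqrt(C1 + x^2)


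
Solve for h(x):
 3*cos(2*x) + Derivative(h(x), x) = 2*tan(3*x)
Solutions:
 h(x) = C1 - 2*log(cos(3*x))/3 - 3*sin(2*x)/2


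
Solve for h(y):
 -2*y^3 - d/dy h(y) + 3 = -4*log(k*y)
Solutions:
 h(y) = C1 - y^4/2 + 4*y*log(k*y) - y


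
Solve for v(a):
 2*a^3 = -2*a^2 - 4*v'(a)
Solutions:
 v(a) = C1 - a^4/8 - a^3/6


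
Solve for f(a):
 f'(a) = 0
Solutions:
 f(a) = C1


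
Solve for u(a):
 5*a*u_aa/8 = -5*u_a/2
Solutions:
 u(a) = C1 + C2/a^3


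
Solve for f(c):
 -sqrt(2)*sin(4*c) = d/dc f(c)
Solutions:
 f(c) = C1 + sqrt(2)*cos(4*c)/4


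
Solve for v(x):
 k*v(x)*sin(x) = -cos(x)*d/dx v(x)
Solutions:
 v(x) = C1*exp(k*log(cos(x)))


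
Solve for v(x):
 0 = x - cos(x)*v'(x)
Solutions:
 v(x) = C1 + Integral(x/cos(x), x)


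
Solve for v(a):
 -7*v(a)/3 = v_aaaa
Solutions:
 v(a) = (C1*sin(sqrt(2)*3^(3/4)*7^(1/4)*a/6) + C2*cos(sqrt(2)*3^(3/4)*7^(1/4)*a/6))*exp(-sqrt(2)*3^(3/4)*7^(1/4)*a/6) + (C3*sin(sqrt(2)*3^(3/4)*7^(1/4)*a/6) + C4*cos(sqrt(2)*3^(3/4)*7^(1/4)*a/6))*exp(sqrt(2)*3^(3/4)*7^(1/4)*a/6)


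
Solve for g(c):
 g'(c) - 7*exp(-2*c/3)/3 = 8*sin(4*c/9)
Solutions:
 g(c) = C1 - 18*cos(4*c/9) - 7*exp(-2*c/3)/2


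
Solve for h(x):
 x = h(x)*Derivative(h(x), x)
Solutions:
 h(x) = -sqrt(C1 + x^2)
 h(x) = sqrt(C1 + x^2)


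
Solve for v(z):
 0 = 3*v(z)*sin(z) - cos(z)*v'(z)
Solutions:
 v(z) = C1/cos(z)^3


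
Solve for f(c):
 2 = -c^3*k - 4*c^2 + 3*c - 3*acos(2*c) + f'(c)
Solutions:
 f(c) = C1 + c^4*k/4 + 4*c^3/3 - 3*c^2/2 + 3*c*acos(2*c) + 2*c - 3*sqrt(1 - 4*c^2)/2


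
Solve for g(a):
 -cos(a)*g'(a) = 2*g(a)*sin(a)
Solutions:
 g(a) = C1*cos(a)^2


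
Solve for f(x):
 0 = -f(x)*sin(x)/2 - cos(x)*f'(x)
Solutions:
 f(x) = C1*sqrt(cos(x))


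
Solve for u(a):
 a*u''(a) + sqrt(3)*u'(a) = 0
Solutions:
 u(a) = C1 + C2*a^(1 - sqrt(3))


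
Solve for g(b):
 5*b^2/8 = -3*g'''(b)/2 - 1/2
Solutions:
 g(b) = C1 + C2*b + C3*b^2 - b^5/144 - b^3/18


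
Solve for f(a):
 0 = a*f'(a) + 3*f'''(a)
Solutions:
 f(a) = C1 + Integral(C2*airyai(-3^(2/3)*a/3) + C3*airybi(-3^(2/3)*a/3), a)


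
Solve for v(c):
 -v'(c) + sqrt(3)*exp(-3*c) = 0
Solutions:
 v(c) = C1 - sqrt(3)*exp(-3*c)/3


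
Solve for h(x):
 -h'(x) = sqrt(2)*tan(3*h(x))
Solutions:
 h(x) = -asin(C1*exp(-3*sqrt(2)*x))/3 + pi/3
 h(x) = asin(C1*exp(-3*sqrt(2)*x))/3


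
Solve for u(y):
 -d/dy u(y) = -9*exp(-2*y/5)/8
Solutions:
 u(y) = C1 - 45*exp(-2*y/5)/16


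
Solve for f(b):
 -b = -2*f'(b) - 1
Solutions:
 f(b) = C1 + b^2/4 - b/2


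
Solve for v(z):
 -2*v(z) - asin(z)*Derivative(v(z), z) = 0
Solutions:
 v(z) = C1*exp(-2*Integral(1/asin(z), z))


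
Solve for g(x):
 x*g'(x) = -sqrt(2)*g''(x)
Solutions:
 g(x) = C1 + C2*erf(2^(1/4)*x/2)


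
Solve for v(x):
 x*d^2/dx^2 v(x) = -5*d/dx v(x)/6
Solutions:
 v(x) = C1 + C2*x^(1/6)


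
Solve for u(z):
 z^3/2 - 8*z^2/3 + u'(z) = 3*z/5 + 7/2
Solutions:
 u(z) = C1 - z^4/8 + 8*z^3/9 + 3*z^2/10 + 7*z/2


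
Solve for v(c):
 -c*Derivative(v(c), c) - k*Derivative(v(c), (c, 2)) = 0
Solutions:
 v(c) = C1 + C2*sqrt(k)*erf(sqrt(2)*c*sqrt(1/k)/2)


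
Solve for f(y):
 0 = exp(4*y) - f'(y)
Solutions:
 f(y) = C1 + exp(4*y)/4


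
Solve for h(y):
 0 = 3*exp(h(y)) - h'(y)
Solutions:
 h(y) = log(-1/(C1 + 3*y))


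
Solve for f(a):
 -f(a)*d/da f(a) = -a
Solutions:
 f(a) = -sqrt(C1 + a^2)
 f(a) = sqrt(C1 + a^2)


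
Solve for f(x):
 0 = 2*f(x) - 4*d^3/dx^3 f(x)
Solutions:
 f(x) = C3*exp(2^(2/3)*x/2) + (C1*sin(2^(2/3)*sqrt(3)*x/4) + C2*cos(2^(2/3)*sqrt(3)*x/4))*exp(-2^(2/3)*x/4)


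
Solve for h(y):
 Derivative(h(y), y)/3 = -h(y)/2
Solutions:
 h(y) = C1*exp(-3*y/2)


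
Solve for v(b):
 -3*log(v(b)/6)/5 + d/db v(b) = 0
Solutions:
 5*Integral(1/(-log(_y) + log(6)), (_y, v(b)))/3 = C1 - b


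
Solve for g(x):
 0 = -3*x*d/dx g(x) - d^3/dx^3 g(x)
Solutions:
 g(x) = C1 + Integral(C2*airyai(-3^(1/3)*x) + C3*airybi(-3^(1/3)*x), x)


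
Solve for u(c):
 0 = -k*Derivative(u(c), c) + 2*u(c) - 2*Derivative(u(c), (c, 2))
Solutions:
 u(c) = C1*exp(c*(-k + sqrt(k^2 + 16))/4) + C2*exp(-c*(k + sqrt(k^2 + 16))/4)


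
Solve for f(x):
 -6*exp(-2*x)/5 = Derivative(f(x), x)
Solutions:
 f(x) = C1 + 3*exp(-2*x)/5


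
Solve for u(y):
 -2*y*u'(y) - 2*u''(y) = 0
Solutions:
 u(y) = C1 + C2*erf(sqrt(2)*y/2)


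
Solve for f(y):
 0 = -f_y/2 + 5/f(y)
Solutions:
 f(y) = -sqrt(C1 + 20*y)
 f(y) = sqrt(C1 + 20*y)
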